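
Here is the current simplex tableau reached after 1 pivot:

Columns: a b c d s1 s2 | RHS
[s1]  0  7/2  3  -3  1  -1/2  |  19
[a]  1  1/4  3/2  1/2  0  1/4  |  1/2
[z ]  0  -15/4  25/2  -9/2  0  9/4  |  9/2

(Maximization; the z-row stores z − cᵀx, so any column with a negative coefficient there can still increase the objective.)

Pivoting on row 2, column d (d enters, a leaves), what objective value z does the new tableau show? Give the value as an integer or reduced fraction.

9

Minimum ratio for d: (1/2)/(1/2) = 1.
z changes by −(z-row coeff of d)·ratio = −(-9/2)·1 = 9/2.
New z = 9/2 + (9/2) = 9.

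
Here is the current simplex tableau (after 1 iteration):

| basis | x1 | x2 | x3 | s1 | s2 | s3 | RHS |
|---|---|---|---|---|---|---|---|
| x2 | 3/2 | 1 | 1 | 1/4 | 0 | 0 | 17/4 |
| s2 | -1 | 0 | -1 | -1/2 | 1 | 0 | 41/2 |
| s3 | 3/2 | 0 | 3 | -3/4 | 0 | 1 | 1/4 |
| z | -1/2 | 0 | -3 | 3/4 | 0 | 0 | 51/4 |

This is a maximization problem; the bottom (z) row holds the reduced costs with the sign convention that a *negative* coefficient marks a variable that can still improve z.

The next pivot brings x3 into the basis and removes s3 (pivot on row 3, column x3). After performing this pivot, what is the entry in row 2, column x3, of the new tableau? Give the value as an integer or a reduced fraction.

0

Pivot element is row 3, column x3: 3.
Normalize row 3: new (row 3, x3) = 3/3 = 1.
row 2 ← row 2 − (-1)·(new row 3): -1 − (-1)·1 = 0.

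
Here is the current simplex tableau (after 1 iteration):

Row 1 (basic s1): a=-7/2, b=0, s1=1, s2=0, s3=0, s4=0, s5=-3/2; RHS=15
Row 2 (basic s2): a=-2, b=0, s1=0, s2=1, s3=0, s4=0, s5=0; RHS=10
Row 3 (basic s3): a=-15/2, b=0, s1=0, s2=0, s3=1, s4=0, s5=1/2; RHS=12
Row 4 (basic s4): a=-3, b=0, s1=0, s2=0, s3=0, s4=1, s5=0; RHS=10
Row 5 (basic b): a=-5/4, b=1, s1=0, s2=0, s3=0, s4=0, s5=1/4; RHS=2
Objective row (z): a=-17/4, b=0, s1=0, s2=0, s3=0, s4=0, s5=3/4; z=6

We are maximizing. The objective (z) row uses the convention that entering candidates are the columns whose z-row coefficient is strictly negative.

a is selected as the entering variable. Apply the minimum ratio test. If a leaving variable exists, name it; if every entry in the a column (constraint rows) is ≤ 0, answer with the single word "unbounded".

unbounded

a-column entries: row 1: -7/2, row 2: -2, row 3: -15/2, row 4: -3, row 5: -5/4. All ≤ 0, so a can increase without bound; the LP is unbounded in this direction.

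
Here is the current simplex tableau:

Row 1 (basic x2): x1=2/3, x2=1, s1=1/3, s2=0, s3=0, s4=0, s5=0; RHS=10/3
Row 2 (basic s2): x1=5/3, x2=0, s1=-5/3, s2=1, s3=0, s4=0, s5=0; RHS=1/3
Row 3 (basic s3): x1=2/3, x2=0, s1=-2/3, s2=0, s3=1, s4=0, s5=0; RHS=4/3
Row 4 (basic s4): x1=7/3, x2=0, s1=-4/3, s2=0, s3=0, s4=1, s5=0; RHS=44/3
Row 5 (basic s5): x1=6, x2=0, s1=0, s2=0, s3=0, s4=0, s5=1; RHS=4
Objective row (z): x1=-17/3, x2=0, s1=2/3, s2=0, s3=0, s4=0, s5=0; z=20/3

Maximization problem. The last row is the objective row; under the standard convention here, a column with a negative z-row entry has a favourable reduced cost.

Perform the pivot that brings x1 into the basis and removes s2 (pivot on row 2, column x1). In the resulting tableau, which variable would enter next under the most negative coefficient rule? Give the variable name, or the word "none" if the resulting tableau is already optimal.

s1

Pivot element 5/3. New z-row = old z-row − (-17/3)·(row 2/(5/3)).
Updated z-row coefficients: x1: 0, x2: 0, s1: -5, s2: 17/5, s3: 0, s4: 0, s5: 0.
The most negative is -5 in column s1, so s1 would enter next.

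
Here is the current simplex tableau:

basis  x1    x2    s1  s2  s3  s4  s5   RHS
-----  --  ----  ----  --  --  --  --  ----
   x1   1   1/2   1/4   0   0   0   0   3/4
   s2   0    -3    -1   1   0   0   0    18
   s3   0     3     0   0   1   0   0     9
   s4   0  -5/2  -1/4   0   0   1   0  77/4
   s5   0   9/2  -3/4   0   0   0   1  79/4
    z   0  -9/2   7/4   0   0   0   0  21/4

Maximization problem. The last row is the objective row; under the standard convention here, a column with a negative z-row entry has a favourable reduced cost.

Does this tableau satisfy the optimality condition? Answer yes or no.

no

Column x2 has objective-row coefficient -9/2, which is negative; an improving pivot exists, so not yet optimal.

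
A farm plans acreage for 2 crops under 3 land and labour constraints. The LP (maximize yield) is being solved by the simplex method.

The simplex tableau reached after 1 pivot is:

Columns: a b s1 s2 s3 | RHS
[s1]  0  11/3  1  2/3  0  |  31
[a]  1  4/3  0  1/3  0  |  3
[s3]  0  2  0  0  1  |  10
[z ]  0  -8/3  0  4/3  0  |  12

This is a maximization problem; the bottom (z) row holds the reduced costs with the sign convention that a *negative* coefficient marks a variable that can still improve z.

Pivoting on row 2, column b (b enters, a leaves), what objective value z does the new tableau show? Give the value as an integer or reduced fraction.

Minimum ratio for b: 3/(4/3) = 9/4.
z changes by −(z-row coeff of b)·ratio = −(-8/3)·(9/4) = 6.
New z = 12 + 6 = 18.

18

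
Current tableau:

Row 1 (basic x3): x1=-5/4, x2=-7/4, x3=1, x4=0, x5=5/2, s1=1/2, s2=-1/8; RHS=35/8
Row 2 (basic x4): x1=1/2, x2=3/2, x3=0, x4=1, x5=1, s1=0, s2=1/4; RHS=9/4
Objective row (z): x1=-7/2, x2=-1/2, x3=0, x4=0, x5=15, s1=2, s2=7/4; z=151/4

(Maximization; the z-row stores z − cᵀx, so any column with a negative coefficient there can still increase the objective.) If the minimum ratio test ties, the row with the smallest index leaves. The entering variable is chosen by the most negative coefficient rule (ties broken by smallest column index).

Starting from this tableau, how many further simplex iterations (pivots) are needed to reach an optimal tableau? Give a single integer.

1

pivot: x1 in, x4 out → z = 107/2
No improving column remains; optimal.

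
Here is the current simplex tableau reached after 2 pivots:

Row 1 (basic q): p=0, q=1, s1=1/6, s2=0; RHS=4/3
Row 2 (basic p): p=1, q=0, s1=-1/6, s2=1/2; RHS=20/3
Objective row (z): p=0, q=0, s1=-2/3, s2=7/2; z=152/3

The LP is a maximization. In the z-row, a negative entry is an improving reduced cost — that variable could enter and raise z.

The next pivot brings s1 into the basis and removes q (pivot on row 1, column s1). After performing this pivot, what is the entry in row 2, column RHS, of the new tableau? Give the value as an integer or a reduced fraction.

Pivot element is row 1, column s1: 1/6.
Normalize row 1: new (row 1, RHS) = (4/3)/(1/6) = 8.
row 2 ← row 2 − (-1/6)·(new row 1): 20/3 − (-1/6)·8 = 8.

8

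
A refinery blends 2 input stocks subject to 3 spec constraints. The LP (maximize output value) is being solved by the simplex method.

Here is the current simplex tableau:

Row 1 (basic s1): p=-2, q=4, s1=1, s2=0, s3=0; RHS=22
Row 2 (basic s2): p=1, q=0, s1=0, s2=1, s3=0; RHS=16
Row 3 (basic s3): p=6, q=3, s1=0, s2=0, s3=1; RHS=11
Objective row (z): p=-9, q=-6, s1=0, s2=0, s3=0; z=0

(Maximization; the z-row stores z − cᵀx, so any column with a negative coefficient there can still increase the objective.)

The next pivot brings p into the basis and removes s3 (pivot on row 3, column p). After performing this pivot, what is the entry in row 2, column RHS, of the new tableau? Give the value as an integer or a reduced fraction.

Pivot element is row 3, column p: 6.
Normalize row 3: new (row 3, RHS) = 11/6 = 11/6.
row 2 ← row 2 − 1·(new row 3): 16 − 1·(11/6) = 85/6.

85/6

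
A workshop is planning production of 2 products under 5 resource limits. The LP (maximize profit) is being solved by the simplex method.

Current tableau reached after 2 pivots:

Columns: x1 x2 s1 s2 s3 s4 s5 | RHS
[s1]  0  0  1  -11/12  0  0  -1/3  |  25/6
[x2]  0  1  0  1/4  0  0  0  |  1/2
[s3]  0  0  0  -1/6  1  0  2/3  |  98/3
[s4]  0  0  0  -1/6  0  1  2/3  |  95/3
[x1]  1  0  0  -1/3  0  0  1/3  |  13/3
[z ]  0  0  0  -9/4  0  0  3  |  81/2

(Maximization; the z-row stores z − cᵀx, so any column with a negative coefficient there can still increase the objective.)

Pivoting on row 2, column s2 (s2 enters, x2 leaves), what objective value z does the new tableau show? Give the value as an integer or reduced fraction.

45

Minimum ratio for s2: (1/2)/(1/4) = 2.
z changes by −(z-row coeff of s2)·ratio = −(-9/4)·2 = 9/2.
New z = 81/2 + (9/2) = 45.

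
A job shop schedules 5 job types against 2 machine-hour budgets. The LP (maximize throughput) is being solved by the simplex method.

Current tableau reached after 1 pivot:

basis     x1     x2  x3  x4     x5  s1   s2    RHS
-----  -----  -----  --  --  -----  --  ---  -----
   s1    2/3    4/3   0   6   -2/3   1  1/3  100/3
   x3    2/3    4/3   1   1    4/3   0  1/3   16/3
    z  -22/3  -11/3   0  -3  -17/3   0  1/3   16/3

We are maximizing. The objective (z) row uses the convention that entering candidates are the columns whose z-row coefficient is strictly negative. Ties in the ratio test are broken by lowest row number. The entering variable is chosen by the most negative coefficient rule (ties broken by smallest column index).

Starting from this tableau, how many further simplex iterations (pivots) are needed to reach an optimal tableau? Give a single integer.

pivot: x1 in, x3 out → z = 64
No improving column remains; optimal.

1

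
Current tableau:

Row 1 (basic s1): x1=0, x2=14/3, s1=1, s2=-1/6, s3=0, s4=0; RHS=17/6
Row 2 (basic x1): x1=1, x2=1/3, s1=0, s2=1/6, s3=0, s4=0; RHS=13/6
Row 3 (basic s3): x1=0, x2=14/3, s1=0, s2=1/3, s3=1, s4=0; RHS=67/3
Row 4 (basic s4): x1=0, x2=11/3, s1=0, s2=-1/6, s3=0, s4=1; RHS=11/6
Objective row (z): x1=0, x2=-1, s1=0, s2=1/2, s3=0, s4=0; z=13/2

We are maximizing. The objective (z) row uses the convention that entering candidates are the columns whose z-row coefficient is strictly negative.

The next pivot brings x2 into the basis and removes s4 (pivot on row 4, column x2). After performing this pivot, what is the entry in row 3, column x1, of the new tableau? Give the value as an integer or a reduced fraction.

0

Pivot element is row 4, column x2: 11/3.
Normalize row 4: new (row 4, x1) = 0/(11/3) = 0.
row 3 ← row 3 − (14/3)·(new row 4): 0 − (14/3)·0 = 0.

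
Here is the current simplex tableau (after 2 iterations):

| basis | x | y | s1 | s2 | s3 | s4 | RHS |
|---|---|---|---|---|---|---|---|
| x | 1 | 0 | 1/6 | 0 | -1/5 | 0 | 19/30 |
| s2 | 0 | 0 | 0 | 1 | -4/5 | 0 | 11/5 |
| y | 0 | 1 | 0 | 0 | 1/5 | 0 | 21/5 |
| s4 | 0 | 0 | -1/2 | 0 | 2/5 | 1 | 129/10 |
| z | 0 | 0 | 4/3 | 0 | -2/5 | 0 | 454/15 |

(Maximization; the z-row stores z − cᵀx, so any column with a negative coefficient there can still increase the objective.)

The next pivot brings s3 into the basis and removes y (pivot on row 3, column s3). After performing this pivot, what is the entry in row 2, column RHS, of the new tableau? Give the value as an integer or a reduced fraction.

Pivot element is row 3, column s3: 1/5.
Normalize row 3: new (row 3, RHS) = (21/5)/(1/5) = 21.
row 2 ← row 2 − (-4/5)·(new row 3): 11/5 − (-4/5)·21 = 19.

19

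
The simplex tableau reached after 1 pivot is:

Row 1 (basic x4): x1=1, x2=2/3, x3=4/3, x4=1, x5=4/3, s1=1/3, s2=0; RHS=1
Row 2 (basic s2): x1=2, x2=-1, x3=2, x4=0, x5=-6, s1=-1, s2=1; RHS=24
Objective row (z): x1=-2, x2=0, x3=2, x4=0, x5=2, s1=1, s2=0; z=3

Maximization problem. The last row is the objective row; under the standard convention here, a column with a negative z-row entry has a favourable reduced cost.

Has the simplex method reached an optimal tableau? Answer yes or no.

Column x1 has objective-row coefficient -2, which is negative; an improving pivot exists, so not yet optimal.

no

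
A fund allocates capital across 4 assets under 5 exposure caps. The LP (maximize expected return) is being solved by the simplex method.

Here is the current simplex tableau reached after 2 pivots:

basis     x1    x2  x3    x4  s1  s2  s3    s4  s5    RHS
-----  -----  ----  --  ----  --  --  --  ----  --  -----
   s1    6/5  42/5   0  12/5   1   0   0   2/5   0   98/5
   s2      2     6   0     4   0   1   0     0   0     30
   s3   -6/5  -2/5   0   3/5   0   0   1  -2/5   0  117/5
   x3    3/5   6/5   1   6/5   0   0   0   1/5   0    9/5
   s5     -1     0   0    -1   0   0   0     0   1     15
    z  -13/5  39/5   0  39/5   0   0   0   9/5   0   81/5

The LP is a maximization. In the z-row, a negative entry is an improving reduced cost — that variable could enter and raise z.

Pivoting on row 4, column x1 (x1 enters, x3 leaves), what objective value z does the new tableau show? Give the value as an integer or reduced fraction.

Minimum ratio for x1: (9/5)/(3/5) = 3.
z changes by −(z-row coeff of x1)·ratio = −(-13/5)·3 = 39/5.
New z = 81/5 + (39/5) = 24.

24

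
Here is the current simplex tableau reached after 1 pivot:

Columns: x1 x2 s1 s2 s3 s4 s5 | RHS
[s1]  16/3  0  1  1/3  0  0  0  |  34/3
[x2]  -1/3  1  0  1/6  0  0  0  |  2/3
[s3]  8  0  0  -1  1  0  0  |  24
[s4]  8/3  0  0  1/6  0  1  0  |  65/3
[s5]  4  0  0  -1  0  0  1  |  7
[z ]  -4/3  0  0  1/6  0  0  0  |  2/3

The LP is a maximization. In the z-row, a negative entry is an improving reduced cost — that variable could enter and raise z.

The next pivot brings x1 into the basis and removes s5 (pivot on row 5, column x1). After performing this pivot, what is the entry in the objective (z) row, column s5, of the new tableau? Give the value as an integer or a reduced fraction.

1/3

Pivot element is row 5, column x1: 4.
Normalize row 5: new (row 5, s5) = 1/4 = 1/4.
z-row ← z-row − (-4/3)·(new row 5): 0 − (-4/3)·(1/4) = 1/3.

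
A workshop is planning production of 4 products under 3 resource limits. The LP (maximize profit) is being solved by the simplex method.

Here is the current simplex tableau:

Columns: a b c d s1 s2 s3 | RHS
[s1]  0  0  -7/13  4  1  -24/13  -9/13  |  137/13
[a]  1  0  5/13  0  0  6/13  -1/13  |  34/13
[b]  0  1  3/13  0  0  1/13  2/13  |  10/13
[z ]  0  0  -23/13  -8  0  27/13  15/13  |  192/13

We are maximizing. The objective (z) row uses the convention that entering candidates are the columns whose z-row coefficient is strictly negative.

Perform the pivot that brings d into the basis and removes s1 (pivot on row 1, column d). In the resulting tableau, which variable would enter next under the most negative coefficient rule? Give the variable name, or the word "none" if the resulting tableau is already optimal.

Pivot element 4. New z-row = old z-row − (-8)·(row 1/4).
Updated z-row coefficients: a: 0, b: 0, c: -37/13, d: 0, s1: 2, s2: -21/13, s3: -3/13.
The most negative is -37/13 in column c, so c would enter next.

c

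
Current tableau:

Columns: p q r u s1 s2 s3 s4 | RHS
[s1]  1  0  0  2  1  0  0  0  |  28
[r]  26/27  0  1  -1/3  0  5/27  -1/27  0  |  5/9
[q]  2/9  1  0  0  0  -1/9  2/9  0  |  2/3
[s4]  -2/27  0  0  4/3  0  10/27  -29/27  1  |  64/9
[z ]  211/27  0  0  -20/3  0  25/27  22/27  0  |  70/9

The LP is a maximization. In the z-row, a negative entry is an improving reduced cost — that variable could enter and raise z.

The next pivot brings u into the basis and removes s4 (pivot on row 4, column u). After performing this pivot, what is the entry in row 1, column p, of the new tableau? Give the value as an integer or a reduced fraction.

Pivot element is row 4, column u: 4/3.
Normalize row 4: new (row 4, p) = (-2/27)/(4/3) = -1/18.
row 1 ← row 1 − 2·(new row 4): 1 − 2·(-1/18) = 10/9.

10/9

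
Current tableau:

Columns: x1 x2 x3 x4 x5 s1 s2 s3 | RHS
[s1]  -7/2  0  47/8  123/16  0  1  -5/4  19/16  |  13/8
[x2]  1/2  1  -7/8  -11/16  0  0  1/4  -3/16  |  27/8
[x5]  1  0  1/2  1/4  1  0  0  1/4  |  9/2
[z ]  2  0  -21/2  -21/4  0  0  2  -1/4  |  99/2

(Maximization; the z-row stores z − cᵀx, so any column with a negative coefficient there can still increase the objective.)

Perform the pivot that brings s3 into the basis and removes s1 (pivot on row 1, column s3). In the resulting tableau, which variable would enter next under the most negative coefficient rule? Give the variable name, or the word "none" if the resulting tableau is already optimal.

Pivot element 19/16. New z-row = old z-row − (-1/4)·(row 1/(19/16)).
Updated z-row coefficients: x1: 24/19, x2: 0, x3: -176/19, x4: -69/19, x5: 0, s1: 4/19, s2: 33/19, s3: 0.
The most negative is -176/19 in column x3, so x3 would enter next.

x3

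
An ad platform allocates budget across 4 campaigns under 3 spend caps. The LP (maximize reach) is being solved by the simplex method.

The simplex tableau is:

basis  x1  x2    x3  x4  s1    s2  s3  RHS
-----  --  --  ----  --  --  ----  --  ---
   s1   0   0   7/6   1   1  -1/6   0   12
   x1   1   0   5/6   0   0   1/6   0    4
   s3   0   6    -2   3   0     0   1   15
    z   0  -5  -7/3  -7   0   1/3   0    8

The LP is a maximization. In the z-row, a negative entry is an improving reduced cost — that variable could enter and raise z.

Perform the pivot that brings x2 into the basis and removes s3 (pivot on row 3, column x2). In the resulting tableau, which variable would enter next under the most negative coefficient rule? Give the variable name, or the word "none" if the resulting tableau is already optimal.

x4

Pivot element 6. New z-row = old z-row − (-5)·(row 3/6).
Updated z-row coefficients: x1: 0, x2: 0, x3: -4, x4: -9/2, s1: 0, s2: 1/3, s3: 5/6.
The most negative is -9/2 in column x4, so x4 would enter next.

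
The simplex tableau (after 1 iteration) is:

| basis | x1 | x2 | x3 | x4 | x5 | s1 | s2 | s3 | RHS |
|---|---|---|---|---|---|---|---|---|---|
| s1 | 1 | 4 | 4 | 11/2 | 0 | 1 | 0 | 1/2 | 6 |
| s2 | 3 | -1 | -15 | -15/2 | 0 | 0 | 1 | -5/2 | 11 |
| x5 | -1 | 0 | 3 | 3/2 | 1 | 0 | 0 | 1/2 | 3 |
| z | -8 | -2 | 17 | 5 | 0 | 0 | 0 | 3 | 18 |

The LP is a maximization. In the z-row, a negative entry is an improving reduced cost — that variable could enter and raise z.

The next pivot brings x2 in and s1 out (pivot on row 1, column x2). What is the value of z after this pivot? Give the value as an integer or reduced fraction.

Minimum ratio for x2: 6/4 = 3/2.
z changes by −(z-row coeff of x2)·ratio = −(-2)·(3/2) = 3.
New z = 18 + 3 = 21.

21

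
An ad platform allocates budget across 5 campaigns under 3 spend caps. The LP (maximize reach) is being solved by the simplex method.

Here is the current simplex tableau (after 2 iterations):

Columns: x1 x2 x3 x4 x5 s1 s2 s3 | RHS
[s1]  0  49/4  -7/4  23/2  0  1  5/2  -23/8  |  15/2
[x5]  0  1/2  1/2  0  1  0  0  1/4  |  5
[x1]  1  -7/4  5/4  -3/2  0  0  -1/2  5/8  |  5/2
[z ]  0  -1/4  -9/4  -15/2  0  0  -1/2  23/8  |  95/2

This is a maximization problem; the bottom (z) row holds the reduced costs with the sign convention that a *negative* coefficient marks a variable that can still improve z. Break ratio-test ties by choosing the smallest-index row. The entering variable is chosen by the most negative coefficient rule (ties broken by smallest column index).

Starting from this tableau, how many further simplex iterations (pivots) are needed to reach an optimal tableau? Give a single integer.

2

pivot: x4 in, s1 out → z = 1205/23
pivot: x3 in, x1 out → z = 3005/47
No improving column remains; optimal.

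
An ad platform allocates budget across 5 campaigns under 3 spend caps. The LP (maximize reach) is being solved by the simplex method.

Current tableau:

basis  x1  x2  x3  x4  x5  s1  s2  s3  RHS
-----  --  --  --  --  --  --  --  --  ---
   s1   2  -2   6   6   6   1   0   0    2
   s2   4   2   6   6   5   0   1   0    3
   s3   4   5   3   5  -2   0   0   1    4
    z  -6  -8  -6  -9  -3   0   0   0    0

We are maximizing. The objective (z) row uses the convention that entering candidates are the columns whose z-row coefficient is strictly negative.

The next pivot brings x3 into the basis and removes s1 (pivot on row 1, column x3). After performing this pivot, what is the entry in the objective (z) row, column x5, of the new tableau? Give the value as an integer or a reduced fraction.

Pivot element is row 1, column x3: 6.
Normalize row 1: new (row 1, x5) = 6/6 = 1.
z-row ← z-row − (-6)·(new row 1): -3 − (-6)·1 = 3.

3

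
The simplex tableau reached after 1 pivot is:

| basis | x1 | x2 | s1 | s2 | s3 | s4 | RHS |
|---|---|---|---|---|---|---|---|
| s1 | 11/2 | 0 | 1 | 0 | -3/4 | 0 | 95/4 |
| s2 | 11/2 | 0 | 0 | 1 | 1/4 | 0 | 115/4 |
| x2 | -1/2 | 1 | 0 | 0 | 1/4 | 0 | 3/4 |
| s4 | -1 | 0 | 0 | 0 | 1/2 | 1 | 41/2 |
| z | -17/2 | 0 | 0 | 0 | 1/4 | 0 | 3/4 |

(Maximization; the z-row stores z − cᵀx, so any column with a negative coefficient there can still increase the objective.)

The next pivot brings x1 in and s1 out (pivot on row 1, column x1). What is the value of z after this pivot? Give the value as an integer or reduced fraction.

412/11

Minimum ratio for x1: (95/4)/(11/2) = 95/22.
z changes by −(z-row coeff of x1)·ratio = −(-17/2)·(95/22) = 1615/44.
New z = 3/4 + (1615/44) = 412/11.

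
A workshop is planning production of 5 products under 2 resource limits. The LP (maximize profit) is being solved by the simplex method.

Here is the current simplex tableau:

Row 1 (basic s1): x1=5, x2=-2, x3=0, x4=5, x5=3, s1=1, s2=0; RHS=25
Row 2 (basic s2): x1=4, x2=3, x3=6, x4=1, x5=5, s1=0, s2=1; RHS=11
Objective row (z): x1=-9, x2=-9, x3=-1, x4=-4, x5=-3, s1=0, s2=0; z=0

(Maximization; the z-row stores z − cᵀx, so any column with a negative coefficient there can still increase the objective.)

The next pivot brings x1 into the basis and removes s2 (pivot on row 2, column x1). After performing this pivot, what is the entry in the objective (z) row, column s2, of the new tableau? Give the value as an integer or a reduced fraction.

9/4

Pivot element is row 2, column x1: 4.
Normalize row 2: new (row 2, s2) = 1/4 = 1/4.
z-row ← z-row − (-9)·(new row 2): 0 − (-9)·(1/4) = 9/4.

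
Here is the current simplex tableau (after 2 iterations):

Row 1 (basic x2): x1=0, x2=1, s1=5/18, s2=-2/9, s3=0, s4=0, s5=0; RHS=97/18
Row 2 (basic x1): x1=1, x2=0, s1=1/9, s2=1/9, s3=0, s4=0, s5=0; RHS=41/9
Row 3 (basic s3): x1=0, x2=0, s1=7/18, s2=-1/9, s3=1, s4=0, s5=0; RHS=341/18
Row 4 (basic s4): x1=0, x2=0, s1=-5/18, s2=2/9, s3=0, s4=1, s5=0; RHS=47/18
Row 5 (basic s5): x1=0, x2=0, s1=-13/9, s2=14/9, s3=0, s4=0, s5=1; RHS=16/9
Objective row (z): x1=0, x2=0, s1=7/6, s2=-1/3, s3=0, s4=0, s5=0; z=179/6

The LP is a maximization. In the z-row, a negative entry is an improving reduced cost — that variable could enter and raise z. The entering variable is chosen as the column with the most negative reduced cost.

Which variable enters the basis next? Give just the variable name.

Objective-row coefficients: x1: 0, x2: 0, s1: 7/6, s2: -1/3, s3: 0, s4: 0, s5: 0.
The most negative is -1/3 in column s2, so s2 enters.

s2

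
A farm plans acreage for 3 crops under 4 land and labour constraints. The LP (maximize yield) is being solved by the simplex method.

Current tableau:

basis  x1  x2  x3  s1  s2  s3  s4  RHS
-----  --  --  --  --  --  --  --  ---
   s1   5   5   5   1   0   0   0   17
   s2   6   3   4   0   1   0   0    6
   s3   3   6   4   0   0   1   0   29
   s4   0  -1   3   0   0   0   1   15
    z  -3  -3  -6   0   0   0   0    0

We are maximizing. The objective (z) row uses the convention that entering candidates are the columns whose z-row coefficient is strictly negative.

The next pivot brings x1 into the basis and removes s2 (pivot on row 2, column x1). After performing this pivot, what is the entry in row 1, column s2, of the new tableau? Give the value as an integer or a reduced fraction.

-5/6

Pivot element is row 2, column x1: 6.
Normalize row 2: new (row 2, s2) = 1/6 = 1/6.
row 1 ← row 1 − 5·(new row 2): 0 − 5·(1/6) = -5/6.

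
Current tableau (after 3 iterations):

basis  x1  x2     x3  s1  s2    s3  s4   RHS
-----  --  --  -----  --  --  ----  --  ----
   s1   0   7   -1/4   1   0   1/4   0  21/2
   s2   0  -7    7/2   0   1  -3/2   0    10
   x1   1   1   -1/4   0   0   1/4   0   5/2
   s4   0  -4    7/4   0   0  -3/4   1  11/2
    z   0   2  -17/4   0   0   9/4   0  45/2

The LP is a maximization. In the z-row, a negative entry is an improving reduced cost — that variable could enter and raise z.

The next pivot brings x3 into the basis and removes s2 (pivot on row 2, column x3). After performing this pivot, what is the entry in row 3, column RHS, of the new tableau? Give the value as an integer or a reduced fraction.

Pivot element is row 2, column x3: 7/2.
Normalize row 2: new (row 2, RHS) = 10/(7/2) = 20/7.
row 3 ← row 3 − (-1/4)·(new row 2): 5/2 − (-1/4)·(20/7) = 45/14.

45/14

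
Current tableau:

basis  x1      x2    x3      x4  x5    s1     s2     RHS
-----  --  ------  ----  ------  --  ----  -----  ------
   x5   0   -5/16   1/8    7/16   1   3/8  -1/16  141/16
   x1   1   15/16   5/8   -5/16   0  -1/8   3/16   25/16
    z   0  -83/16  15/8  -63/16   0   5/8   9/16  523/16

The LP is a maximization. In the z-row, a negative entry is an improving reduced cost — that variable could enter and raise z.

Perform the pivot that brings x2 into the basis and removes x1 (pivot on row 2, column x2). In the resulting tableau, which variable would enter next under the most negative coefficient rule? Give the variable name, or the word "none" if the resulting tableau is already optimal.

Pivot element 15/16. New z-row = old z-row − (-83/16)·(row 2/(15/16)).
Updated z-row coefficients: x1: 83/15, x2: 0, x3: 16/3, x4: -17/3, x5: 0, s1: -1/15, s2: 8/5.
The most negative is -17/3 in column x4, so x4 would enter next.

x4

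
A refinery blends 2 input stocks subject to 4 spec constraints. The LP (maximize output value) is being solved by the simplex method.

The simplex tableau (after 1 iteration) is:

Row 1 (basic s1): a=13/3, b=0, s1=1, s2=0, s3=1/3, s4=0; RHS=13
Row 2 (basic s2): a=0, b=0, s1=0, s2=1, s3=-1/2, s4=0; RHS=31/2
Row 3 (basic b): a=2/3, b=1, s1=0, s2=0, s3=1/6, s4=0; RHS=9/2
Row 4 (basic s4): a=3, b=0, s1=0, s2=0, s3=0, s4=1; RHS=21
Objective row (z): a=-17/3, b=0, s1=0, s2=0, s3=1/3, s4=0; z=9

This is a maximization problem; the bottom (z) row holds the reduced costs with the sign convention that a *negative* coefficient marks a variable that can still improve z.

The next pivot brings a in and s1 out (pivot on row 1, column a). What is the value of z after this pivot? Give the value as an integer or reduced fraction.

26

Minimum ratio for a: 13/(13/3) = 3.
z changes by −(z-row coeff of a)·ratio = −(-17/3)·3 = 17.
New z = 9 + 17 = 26.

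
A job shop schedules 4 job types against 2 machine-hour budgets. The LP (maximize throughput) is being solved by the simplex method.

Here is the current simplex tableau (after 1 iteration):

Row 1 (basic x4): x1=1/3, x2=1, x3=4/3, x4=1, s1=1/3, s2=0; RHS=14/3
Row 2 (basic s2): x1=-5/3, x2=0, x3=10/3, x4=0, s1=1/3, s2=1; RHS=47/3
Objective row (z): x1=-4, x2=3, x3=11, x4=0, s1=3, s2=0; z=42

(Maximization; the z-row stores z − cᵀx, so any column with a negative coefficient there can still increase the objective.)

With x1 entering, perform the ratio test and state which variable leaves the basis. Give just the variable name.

Ratios: row 1 (x4): (14/3)/(1/3) = 14; row 2 (s2): entry -5/3 ≤ 0, skip.
Minimum ratio 14 is in the x4 row, so x4 leaves.

x4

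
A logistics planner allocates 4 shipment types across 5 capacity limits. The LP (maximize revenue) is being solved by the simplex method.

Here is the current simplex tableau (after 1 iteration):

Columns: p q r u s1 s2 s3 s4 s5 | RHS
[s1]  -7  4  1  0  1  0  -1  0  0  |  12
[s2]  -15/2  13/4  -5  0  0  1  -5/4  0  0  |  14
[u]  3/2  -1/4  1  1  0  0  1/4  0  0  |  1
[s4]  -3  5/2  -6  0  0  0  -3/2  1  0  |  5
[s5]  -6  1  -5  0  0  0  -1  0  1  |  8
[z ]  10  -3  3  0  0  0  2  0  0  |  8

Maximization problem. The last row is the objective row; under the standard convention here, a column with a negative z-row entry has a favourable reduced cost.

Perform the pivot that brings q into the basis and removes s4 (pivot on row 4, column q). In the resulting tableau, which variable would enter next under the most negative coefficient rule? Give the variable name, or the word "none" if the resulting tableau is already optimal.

r

Pivot element 5/2. New z-row = old z-row − (-3)·(row 4/(5/2)).
Updated z-row coefficients: p: 32/5, q: 0, r: -21/5, u: 0, s1: 0, s2: 0, s3: 1/5, s4: 6/5, s5: 0.
The most negative is -21/5 in column r, so r would enter next.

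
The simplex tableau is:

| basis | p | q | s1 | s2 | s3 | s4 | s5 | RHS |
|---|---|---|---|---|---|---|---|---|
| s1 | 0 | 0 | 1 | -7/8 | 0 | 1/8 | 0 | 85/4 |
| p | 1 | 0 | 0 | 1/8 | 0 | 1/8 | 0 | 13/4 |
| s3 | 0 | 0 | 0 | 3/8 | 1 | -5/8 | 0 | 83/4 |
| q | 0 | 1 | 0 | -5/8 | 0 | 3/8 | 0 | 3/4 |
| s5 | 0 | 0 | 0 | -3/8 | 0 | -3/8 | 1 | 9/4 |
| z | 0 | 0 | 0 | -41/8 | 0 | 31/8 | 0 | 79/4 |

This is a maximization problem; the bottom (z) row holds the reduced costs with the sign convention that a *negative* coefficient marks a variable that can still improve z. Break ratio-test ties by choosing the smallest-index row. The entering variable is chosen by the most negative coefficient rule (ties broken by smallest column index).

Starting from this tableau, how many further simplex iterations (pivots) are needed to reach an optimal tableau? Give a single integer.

1

pivot: s2 in, p out → z = 153
No improving column remains; optimal.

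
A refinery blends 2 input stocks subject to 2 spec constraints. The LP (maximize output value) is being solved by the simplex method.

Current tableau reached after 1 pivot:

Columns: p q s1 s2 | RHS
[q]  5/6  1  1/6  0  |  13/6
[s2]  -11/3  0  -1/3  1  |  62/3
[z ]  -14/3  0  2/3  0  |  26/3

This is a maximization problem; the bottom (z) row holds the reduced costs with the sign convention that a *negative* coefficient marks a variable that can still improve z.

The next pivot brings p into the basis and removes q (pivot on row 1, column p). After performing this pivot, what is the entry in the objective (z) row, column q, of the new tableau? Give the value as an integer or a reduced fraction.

28/5

Pivot element is row 1, column p: 5/6.
Normalize row 1: new (row 1, q) = 1/(5/6) = 6/5.
z-row ← z-row − (-14/3)·(new row 1): 0 − (-14/3)·(6/5) = 28/5.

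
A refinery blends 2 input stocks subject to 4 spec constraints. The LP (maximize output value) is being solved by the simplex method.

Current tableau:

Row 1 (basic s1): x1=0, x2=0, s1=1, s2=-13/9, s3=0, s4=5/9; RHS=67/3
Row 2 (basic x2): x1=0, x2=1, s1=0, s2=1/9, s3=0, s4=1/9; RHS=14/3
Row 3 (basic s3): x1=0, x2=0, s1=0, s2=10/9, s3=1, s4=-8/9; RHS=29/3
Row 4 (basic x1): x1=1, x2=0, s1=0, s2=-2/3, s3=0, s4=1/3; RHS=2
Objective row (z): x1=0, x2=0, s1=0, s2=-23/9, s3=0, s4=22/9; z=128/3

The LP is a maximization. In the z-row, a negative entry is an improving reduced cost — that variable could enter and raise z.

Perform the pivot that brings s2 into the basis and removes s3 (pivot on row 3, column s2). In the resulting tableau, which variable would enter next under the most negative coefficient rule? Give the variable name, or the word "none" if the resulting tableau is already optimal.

Pivot element 10/9. New z-row = old z-row − (-23/9)·(row 3/(10/9)).
Updated z-row coefficients: x1: 0, x2: 0, s1: 0, s2: 0, s3: 23/10, s4: 2/5.
No coefficient is strictly negative; the tableau after this pivot is optimal.

none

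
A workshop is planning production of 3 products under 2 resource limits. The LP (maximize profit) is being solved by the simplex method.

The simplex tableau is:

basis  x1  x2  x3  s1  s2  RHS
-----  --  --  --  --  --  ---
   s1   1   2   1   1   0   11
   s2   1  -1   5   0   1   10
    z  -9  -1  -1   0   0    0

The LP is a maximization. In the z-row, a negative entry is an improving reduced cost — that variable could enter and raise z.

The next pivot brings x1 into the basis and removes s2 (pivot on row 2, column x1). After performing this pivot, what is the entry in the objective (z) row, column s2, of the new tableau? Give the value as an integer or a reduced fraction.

9

Pivot element is row 2, column x1: 1.
Normalize row 2: new (row 2, s2) = 1/1 = 1.
z-row ← z-row − (-9)·(new row 2): 0 − (-9)·1 = 9.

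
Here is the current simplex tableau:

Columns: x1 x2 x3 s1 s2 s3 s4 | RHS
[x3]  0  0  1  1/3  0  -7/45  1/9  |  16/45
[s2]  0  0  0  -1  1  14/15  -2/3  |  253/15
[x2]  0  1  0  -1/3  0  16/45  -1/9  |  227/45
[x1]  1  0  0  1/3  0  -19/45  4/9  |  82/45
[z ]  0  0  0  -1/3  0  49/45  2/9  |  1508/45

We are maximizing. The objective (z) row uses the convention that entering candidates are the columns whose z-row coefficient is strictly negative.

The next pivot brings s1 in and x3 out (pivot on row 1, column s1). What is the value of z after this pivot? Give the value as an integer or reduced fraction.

Minimum ratio for s1: (16/45)/(1/3) = 16/15.
z changes by −(z-row coeff of s1)·ratio = −(-1/3)·(16/15) = 16/45.
New z = 1508/45 + (16/45) = 508/15.

508/15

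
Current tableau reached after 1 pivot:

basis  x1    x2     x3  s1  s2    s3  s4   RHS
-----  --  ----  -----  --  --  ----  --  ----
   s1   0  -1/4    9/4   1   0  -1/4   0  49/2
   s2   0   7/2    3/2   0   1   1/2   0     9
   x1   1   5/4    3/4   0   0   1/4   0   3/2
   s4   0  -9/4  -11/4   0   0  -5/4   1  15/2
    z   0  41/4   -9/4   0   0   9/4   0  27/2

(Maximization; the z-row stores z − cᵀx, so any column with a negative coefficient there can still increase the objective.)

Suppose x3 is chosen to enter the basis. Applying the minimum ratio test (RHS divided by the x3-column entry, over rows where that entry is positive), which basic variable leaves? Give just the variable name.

Ratios: row 1 (s1): (49/2)/(9/4) = 98/9; row 2 (s2): 9/(3/2) = 6; row 3 (x1): (3/2)/(3/4) = 2; row 4 (s4): entry -11/4 ≤ 0, skip.
Minimum ratio 2 is in the x1 row, so x1 leaves.

x1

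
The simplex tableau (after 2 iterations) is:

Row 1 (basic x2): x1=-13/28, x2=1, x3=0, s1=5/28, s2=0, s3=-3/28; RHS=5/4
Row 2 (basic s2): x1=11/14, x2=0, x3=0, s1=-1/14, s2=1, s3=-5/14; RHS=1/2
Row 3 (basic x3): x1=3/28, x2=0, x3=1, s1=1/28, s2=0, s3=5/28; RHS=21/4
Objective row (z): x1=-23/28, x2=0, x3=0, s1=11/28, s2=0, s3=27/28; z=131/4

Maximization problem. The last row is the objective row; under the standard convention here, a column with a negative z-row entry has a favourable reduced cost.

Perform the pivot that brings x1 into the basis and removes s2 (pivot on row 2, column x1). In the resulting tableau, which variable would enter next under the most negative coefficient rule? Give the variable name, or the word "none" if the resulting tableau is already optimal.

Pivot element 11/14. New z-row = old z-row − (-23/28)·(row 2/(11/14)).
Updated z-row coefficients: x1: 0, x2: 0, x3: 0, s1: 7/22, s2: 23/22, s3: 13/22.
No coefficient is strictly negative; the tableau after this pivot is optimal.

none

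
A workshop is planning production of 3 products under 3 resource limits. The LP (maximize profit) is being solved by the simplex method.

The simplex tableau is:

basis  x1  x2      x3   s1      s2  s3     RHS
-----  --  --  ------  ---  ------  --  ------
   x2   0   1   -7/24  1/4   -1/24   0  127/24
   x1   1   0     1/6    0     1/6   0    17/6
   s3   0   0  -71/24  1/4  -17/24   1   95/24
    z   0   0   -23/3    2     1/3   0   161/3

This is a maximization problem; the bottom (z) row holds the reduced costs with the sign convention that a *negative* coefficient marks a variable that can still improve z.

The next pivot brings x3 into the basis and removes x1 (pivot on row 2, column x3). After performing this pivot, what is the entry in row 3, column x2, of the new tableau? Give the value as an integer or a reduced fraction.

Pivot element is row 2, column x3: 1/6.
Normalize row 2: new (row 2, x2) = 0/(1/6) = 0.
row 3 ← row 3 − (-71/24)·(new row 2): 0 − (-71/24)·0 = 0.

0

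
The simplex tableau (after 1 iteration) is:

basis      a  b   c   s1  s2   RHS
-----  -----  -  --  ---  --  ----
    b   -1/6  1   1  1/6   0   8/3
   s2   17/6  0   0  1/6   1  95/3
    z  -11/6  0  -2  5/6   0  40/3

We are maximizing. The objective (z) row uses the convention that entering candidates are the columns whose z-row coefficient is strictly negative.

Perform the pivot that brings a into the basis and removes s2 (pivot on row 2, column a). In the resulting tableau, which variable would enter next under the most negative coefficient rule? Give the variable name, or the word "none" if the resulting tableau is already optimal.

c

Pivot element 17/6. New z-row = old z-row − (-11/6)·(row 2/(17/6)).
Updated z-row coefficients: a: 0, b: 0, c: -2, s1: 16/17, s2: 11/17.
The most negative is -2 in column c, so c would enter next.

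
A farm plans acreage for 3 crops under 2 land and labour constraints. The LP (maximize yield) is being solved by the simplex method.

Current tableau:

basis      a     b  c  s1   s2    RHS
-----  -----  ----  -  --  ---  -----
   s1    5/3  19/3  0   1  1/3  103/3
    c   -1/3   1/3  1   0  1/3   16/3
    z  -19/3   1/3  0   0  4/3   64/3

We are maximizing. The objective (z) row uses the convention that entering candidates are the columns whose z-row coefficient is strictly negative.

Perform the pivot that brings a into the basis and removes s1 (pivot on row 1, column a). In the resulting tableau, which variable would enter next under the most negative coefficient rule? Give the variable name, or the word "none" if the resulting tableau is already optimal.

none

Pivot element 5/3. New z-row = old z-row − (-19/3)·(row 1/(5/3)).
Updated z-row coefficients: a: 0, b: 122/5, c: 0, s1: 19/5, s2: 13/5.
No coefficient is strictly negative; the tableau after this pivot is optimal.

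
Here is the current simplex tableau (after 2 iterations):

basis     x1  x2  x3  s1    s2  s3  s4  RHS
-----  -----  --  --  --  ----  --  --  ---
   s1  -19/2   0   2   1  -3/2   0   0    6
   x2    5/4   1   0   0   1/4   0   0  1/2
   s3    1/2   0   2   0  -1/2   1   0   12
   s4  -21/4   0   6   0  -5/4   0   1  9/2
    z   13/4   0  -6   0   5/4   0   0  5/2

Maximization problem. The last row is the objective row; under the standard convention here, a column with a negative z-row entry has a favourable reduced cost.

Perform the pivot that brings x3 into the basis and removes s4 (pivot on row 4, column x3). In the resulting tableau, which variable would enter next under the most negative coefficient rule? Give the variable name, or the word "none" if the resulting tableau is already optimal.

Pivot element 6. New z-row = old z-row − (-6)·(row 4/6).
Updated z-row coefficients: x1: -2, x2: 0, x3: 0, s1: 0, s2: 0, s3: 0, s4: 1.
The most negative is -2 in column x1, so x1 would enter next.

x1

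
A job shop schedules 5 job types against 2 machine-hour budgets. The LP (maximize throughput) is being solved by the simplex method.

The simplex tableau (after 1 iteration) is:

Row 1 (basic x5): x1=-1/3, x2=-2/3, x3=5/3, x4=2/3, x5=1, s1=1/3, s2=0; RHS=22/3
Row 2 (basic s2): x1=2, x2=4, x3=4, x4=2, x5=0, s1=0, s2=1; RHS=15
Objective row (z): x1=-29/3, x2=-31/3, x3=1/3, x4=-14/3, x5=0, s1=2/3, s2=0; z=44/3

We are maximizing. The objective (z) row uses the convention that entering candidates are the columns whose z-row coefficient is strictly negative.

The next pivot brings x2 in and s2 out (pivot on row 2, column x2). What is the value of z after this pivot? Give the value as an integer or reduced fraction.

Minimum ratio for x2: 15/4 = 15/4.
z changes by −(z-row coeff of x2)·ratio = −(-31/3)·(15/4) = 155/4.
New z = 44/3 + (155/4) = 641/12.

641/12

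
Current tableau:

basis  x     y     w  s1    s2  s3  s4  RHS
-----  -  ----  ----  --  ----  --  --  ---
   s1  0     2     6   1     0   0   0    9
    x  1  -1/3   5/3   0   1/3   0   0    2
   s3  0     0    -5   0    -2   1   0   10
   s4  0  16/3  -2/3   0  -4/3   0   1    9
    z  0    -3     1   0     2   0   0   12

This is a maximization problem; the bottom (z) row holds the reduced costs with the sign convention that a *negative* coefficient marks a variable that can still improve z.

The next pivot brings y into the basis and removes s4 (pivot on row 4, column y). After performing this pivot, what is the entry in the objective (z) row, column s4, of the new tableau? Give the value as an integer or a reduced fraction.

9/16

Pivot element is row 4, column y: 16/3.
Normalize row 4: new (row 4, s4) = 1/(16/3) = 3/16.
z-row ← z-row − (-3)·(new row 4): 0 − (-3)·(3/16) = 9/16.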